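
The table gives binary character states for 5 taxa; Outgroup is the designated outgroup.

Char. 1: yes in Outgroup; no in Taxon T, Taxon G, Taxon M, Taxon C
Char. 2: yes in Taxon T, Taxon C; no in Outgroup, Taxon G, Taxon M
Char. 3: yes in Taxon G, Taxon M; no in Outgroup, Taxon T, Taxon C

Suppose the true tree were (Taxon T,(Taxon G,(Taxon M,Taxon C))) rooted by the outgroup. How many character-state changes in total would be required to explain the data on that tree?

Map each character onto (Taxon T,(Taxon G,(Taxon M,Taxon C))) (rooted by Outgroup) and count the minimum state changes it requires (Fitch parsimony):
Char. 1: 1; Char. 2: 2; Char. 3: 2.
Total tree length = 5.

5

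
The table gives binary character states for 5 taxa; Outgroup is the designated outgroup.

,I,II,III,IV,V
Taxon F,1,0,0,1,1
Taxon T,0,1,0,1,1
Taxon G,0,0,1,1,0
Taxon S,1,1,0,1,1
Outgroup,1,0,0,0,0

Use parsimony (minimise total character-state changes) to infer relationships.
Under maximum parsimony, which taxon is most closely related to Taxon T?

Taxon S

Character polarity is set by the outgroup: the derived state is whichever differs from the outgroup's state, so for I the derived state is '0', and for the remaining characters it is '1'.
I groups Taxon G and Taxon T, which is incompatible with the clades supported by the remaining characters; treating it as convergent (homoplasy) costs fewer steps than any alternative tree.
II (derived state '1') is shared by Taxon S and Taxon T — a synapomorphy uniting that clade.
III: derived state '1' in Taxon G only — an autapomorphy, so it tells us nothing about relationships among taxa.
IV (derived state '1') is shared by all ingroup taxa — unites the whole ingroup.
V (derived state '1') is shared by Taxon F, Taxon S, and Taxon T — a synapomorphy uniting that clade.
Most parsimonious ingroup topology: (Taxon G,(Taxon F,(Taxon S,Taxon T))).
Taxon T and Taxon S form a cherry on this tree, so they are sister taxa.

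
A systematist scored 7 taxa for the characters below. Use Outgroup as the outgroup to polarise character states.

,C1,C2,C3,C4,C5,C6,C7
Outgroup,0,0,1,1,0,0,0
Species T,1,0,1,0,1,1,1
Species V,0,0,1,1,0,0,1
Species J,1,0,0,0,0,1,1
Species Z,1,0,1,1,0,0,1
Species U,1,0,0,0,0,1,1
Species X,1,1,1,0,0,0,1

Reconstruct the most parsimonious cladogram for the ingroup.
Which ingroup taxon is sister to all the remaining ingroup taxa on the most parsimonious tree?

Species V

Character polarity is set by the outgroup: the derived state is whichever differs from the outgroup's state, so for C3, C4 the derived state is '0', and for the remaining characters it is '1'.
Only Species J, Species T, Species U, Species X, and Species Z show the derived state '1' for C1, supporting them as a clade.
C2: derived state '1' in Species X only — an autapomorphy, so it tells us nothing about relationships among taxa.
Only Species J and Species U show the derived state '0' for C3, supporting them as a clade.
Only Species J, Species T, Species U, and Species X show the derived state '0' for C4, supporting them as a clade.
C5: derived state '1' in Species T only — an autapomorphy, so it tells us nothing about relationships among taxa.
C6: derived state '1' in Species J, Species T, and Species U only — synapomorphy for {Species J, Species T, Species U}.
C7 (derived state '1') is shared by all ingroup taxa — unites the whole ingroup.
Most parsimonious ingroup topology: ((((Species T,(Species J,Species U)),Species X),Species Z),Species V).
Species V is sister to the clade containing all other ingroup taxa, so it is the earliest-diverging (most basal) ingroup lineage.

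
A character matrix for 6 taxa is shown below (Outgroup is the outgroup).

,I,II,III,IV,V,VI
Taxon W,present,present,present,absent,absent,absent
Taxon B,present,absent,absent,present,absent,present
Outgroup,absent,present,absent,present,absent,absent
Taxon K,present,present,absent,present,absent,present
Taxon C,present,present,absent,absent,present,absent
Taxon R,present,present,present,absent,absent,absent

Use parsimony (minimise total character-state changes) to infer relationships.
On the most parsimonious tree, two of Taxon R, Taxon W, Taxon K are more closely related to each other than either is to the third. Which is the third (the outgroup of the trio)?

Character polarity is set by the outgroup: the derived state is whichever differs from the outgroup's state, so for II, IV the derived state is 'absent', and for the remaining characters it is 'present'.
I (derived state 'present') is shared by all ingroup taxa — unites the whole ingroup.
II (derived state 'absent') is unique to Taxon B (autapomorphy; uninformative for grouping).
Only Taxon R and Taxon W show the derived state 'present' for III, supporting them as a clade.
IV: derived state 'absent' in Taxon C, Taxon R, and Taxon W only — synapomorphy for {Taxon C, Taxon R, Taxon W}.
V: derived state 'present' in Taxon C only — an autapomorphy, so it tells us nothing about relationships among taxa.
VI: derived state 'present' in Taxon B and Taxon K only — synapomorphy for {Taxon B, Taxon K}.
Most parsimonious ingroup topology: ((Taxon K,Taxon B),((Taxon W,Taxon R),Taxon C)).
Taxon W and Taxon R share a more recent common ancestor with each other than either does with Taxon K, so Taxon K is the least closely related of the three.

Taxon K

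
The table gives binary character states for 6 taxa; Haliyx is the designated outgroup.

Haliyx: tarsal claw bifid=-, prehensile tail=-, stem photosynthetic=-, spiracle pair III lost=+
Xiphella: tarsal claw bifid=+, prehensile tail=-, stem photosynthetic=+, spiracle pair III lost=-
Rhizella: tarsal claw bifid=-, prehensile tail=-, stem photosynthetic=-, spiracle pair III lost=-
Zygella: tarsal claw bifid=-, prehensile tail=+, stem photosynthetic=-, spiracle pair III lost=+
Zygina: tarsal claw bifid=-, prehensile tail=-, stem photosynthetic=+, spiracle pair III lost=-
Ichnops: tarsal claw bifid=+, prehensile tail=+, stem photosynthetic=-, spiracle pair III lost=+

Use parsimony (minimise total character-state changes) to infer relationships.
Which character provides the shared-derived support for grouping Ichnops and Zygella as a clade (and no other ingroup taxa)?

prehensile tail

Character polarity is set by the outgroup: the derived state is whichever differs from the outgroup's state, so for spiracle pair III lost the derived state is '-', and for the remaining characters it is '+'.
tarsal claw bifid (state '+') occurs in Ichnops and Xiphella but conflicts with the nesting implied by the other characters — most parsimoniously interpreted as homoplasy.
prehensile tail: derived state '+' in Ichnops and Zygella only — synapomorphy for {Ichnops, Zygella}.
stem photosynthetic (derived state '+') is shared by Xiphella and Zygina — a synapomorphy uniting that clade.
Only Rhizella, Xiphella, and Zygina show the derived state '-' for spiracle pair III lost, supporting them as a clade.
Most parsimonious ingroup topology: (((Xiphella,Zygina),Rhizella),(Zygella,Ichnops)).
The clade {Ichnops, Zygella} is supported by prehensile tail: its derived state '+' occurs in exactly those taxa and in no other taxon (including the outgroup).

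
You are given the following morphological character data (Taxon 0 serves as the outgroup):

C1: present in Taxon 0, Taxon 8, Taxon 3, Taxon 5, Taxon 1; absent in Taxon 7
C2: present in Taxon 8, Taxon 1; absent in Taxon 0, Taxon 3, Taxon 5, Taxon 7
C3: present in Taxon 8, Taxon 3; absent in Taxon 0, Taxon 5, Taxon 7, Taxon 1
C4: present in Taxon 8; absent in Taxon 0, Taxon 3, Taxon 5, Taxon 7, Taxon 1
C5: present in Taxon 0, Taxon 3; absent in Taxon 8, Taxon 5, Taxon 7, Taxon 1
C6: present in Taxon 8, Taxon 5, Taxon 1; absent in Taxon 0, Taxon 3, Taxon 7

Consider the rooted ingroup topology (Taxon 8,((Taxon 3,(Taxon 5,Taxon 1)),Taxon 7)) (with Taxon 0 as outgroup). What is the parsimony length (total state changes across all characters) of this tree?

10

Map each character onto (Taxon 8,((Taxon 3,(Taxon 5,Taxon 1)),Taxon 7)) (rooted by Taxon 0) and count the minimum state changes it requires (Fitch parsimony):
C1: 1; C2: 2; C3: 2; C4: 1; C5: 2; C6: 2.
Total tree length = 10.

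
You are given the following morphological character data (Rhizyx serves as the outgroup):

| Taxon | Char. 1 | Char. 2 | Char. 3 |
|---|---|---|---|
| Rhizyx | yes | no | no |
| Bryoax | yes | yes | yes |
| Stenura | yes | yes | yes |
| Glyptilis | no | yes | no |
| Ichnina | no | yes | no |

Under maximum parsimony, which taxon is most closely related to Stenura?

Character polarity is set by the outgroup: the derived state is whichever differs from the outgroup's state, so for Char. 1 the derived state is 'no', and for the remaining characters it is 'yes'.
Char. 1: derived state 'no' in Glyptilis and Ichnina only — synapomorphy for {Glyptilis, Ichnina}.
All ingroup taxa share the derived state 'yes' for Char. 2; it defines the ingroup but does not resolve relationships within it.
Char. 3 (derived state 'yes') is shared by Bryoax and Stenura — a synapomorphy uniting that clade.
Most parsimonious ingroup topology: ((Bryoax,Stenura),(Glyptilis,Ichnina)).
Stenura and Bryoax form a cherry on this tree, so they are sister taxa.

Bryoax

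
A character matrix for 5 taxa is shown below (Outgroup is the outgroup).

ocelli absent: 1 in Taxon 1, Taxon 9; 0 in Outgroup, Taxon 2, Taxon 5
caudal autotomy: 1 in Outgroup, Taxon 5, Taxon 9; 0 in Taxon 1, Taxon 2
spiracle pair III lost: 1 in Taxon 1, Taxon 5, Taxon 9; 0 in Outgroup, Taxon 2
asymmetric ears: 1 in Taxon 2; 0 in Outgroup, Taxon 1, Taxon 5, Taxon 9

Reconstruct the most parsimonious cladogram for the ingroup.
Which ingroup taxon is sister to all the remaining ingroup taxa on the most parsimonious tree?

Taxon 2

Character polarity is set by the outgroup: the derived state is whichever differs from the outgroup's state, so for caudal autotomy the derived state is '0', and for the remaining characters it is '1'.
Only Taxon 1 and Taxon 9 show the derived state '1' for ocelli absent, supporting them as a clade.
caudal autotomy (state '0') occurs in Taxon 1 and Taxon 2 but conflicts with the nesting implied by the other characters — most parsimoniously interpreted as homoplasy.
Only Taxon 1, Taxon 5, and Taxon 9 show the derived state '1' for spiracle pair III lost, supporting them as a clade.
asymmetric ears (derived state '1') is unique to Taxon 2 (autapomorphy; uninformative for grouping).
Most parsimonious ingroup topology: (((Taxon 1,Taxon 9),Taxon 5),Taxon 2).
Taxon 2 is sister to the clade containing all other ingroup taxa, so it is the earliest-diverging (most basal) ingroup lineage.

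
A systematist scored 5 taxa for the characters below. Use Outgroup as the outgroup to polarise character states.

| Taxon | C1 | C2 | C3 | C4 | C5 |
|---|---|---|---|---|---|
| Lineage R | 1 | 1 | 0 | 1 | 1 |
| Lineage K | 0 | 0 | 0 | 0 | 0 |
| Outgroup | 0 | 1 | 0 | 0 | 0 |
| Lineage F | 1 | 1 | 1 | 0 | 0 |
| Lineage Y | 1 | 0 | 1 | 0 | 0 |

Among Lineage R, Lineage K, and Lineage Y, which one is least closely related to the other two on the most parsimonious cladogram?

Lineage K

Character polarity is set by the outgroup: the derived state is whichever differs from the outgroup's state, so for C2 the derived state is '0', and for the remaining characters it is '1'.
C1: derived state '1' in Lineage F, Lineage R, and Lineage Y only — synapomorphy for {Lineage F, Lineage R, Lineage Y}.
C2 (state '0') occurs in Lineage K and Lineage Y but conflicts with the nesting implied by the other characters — most parsimoniously interpreted as homoplasy.
C3: derived state '1' in Lineage F and Lineage Y only — synapomorphy for {Lineage F, Lineage Y}.
C4 (derived state '1') is unique to Lineage R (autapomorphy; uninformative for grouping).
C5: derived state '1' in Lineage R only — an autapomorphy, so it tells us nothing about relationships among taxa.
Most parsimonious ingroup topology: (((Lineage Y,Lineage F),Lineage R),Lineage K).
Lineage R and Lineage Y share a more recent common ancestor with each other than either does with Lineage K, so Lineage K is the least closely related of the three.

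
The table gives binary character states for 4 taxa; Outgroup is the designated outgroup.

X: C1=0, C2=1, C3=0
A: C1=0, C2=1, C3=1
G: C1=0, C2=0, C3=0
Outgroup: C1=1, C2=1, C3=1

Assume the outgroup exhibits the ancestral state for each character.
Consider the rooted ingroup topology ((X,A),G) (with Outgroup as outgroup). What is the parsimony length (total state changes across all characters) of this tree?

4

Map each character onto ((X,A),G) (rooted by Outgroup) and count the minimum state changes it requires (Fitch parsimony):
C1: 1; C2: 1; C3: 2.
Total tree length = 4.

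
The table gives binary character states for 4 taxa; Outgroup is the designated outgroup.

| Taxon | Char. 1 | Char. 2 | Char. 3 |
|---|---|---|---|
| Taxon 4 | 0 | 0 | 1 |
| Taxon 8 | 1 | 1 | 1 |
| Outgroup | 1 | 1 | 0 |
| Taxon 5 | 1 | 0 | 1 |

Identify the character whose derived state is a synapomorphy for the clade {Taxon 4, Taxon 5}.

Char. 2

Character polarity is set by the outgroup: the derived state is whichever differs from the outgroup's state, so for Char. 1, Char. 2 the derived state is '0', and for the remaining characters it is '1'.
Char. 1: derived state '0' in Taxon 4 only — an autapomorphy, so it tells us nothing about relationships among taxa.
Char. 2 (derived state '0') is shared by Taxon 4 and Taxon 5 — a synapomorphy uniting that clade.
All ingroup taxa share the derived state '1' for Char. 3; it defines the ingroup but does not resolve relationships within it.
Most parsimonious ingroup topology: (Taxon 8,(Taxon 4,Taxon 5)).
The clade {Taxon 4, Taxon 5} is supported by Char. 2: its derived state '0' occurs in exactly those taxa and in no other taxon (including the outgroup).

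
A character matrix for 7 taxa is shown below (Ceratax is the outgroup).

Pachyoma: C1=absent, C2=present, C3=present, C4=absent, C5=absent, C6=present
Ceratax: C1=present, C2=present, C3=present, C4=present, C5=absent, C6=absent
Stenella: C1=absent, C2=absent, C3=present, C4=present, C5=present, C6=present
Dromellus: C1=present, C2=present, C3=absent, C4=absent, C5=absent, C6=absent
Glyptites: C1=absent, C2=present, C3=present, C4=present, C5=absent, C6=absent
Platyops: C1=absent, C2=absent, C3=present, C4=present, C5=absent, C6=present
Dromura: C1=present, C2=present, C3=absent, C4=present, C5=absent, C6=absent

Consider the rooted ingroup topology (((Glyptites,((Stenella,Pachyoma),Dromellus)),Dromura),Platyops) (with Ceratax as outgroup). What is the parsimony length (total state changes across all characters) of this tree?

12

Map each character onto (((Glyptites,((Stenella,Pachyoma),Dromellus)),Dromura),Platyops) (rooted by Ceratax) and count the minimum state changes it requires (Fitch parsimony):
C1: 3; C2: 2; C3: 2; C4: 2; C5: 1; C6: 2.
Total tree length = 12.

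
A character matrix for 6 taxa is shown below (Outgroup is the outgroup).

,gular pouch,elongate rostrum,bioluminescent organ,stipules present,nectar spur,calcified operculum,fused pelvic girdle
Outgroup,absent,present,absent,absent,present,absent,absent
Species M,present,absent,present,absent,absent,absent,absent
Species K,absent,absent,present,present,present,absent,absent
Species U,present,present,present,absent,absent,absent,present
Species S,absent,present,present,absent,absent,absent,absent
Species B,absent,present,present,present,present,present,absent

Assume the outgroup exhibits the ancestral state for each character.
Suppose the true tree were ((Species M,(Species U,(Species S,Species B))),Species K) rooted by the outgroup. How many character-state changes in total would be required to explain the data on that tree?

Map each character onto ((Species M,(Species U,(Species S,Species B))),Species K) (rooted by Outgroup) and count the minimum state changes it requires (Fitch parsimony):
gular pouch: 2; elongate rostrum: 2; bioluminescent organ: 1; stipules present: 2; nectar spur: 2; calcified operculum: 1; fused pelvic girdle: 1.
Total tree length = 11.

11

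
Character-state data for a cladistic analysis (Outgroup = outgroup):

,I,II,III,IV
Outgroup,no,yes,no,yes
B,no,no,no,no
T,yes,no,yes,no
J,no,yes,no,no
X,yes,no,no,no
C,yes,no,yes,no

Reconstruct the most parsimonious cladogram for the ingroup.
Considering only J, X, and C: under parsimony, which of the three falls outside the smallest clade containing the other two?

Character polarity is set by the outgroup: the derived state is whichever differs from the outgroup's state, so for II, IV the derived state is 'no', and for the remaining characters it is 'yes'.
Only C, T, and X show the derived state 'yes' for I, supporting them as a clade.
II: derived state 'no' in B, C, T, and X only — synapomorphy for {B, C, T, X}.
III: derived state 'yes' in C and T only — synapomorphy for {C, T}.
All ingroup taxa share the derived state 'no' for IV; it defines the ingroup but does not resolve relationships within it.
Most parsimonious ingroup topology: ((B,((T,C),X)),J).
X and C share a more recent common ancestor with each other than either does with J, so J is the least closely related of the three.

J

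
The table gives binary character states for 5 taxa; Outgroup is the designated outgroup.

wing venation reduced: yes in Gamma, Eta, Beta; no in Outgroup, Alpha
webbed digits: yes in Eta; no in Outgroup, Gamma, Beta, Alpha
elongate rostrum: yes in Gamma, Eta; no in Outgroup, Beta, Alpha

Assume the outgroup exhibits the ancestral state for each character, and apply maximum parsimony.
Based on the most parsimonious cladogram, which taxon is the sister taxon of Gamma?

Eta

The outgroup has state 'no' for every character, so 'yes' is the derived state throughout.
wing venation reduced: derived state 'yes' in Beta, Eta, and Gamma only — synapomorphy for {Beta, Eta, Gamma}.
webbed digits (derived state 'yes') is unique to Eta (autapomorphy; uninformative for grouping).
elongate rostrum: derived state 'yes' in Eta and Gamma only — synapomorphy for {Eta, Gamma}.
Most parsimonious ingroup topology: (((Gamma,Eta),Beta),Alpha).
Gamma and Eta form a cherry on this tree, so they are sister taxa.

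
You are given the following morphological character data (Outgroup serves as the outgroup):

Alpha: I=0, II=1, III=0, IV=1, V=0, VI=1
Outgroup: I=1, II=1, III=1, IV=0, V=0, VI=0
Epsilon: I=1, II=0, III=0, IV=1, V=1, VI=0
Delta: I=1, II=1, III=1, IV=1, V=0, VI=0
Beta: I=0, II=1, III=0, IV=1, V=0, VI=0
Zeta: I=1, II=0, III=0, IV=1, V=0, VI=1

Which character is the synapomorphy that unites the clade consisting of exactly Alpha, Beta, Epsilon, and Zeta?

III

Character polarity is set by the outgroup: the derived state is whichever differs from the outgroup's state, so for I, II, III the derived state is '0', and for the remaining characters it is '1'.
I: derived state '0' in Alpha and Beta only — synapomorphy for {Alpha, Beta}.
II (derived state '0') is shared by Epsilon and Zeta — a synapomorphy uniting that clade.
III: derived state '0' in Alpha, Beta, Epsilon, and Zeta only — synapomorphy for {Alpha, Beta, Epsilon, Zeta}.
All ingroup taxa share the derived state '1' for IV; it defines the ingroup but does not resolve relationships within it.
V: derived state '1' in Epsilon only — an autapomorphy, so it tells us nothing about relationships among taxa.
VI (state '1') occurs in Alpha and Zeta but conflicts with the nesting implied by the other characters — most parsimoniously interpreted as homoplasy.
Most parsimonious ingroup topology: (((Zeta,Epsilon),(Beta,Alpha)),Delta).
The clade {Alpha, Beta, Epsilon, Zeta} is supported by III: its derived state '0' occurs in exactly those taxa and in no other taxon (including the outgroup).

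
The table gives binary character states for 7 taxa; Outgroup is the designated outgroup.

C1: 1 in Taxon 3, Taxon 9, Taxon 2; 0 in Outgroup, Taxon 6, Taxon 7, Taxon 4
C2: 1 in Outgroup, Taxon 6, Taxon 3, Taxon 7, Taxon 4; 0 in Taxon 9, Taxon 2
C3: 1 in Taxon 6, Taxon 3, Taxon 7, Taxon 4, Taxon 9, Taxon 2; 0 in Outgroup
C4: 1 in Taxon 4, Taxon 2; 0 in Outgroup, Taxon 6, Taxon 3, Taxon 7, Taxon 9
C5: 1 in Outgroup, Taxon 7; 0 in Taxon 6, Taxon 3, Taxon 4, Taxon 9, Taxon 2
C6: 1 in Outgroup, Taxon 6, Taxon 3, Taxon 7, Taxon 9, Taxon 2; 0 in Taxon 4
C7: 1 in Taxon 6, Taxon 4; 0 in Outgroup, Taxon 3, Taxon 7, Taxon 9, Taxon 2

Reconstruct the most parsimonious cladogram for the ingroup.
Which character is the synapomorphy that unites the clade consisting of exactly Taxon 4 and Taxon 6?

Character polarity is set by the outgroup: the derived state is whichever differs from the outgroup's state, so for C2, C5, C6 the derived state is '0', and for the remaining characters it is '1'.
Only Taxon 2, Taxon 3, and Taxon 9 show the derived state '1' for C1, supporting them as a clade.
Only Taxon 2 and Taxon 9 show the derived state '0' for C2, supporting them as a clade.
All ingroup taxa share the derived state '1' for C3; it defines the ingroup but does not resolve relationships within it.
C4 groups Taxon 2 and Taxon 4, which is incompatible with the clades supported by the remaining characters; treating it as convergent (homoplasy) costs fewer steps than any alternative tree.
C5: derived state '0' in Taxon 2, Taxon 3, Taxon 4, Taxon 6, and Taxon 9 only — synapomorphy for {Taxon 2, Taxon 3, Taxon 4, Taxon 6, Taxon 9}.
C6 (derived state '0') is unique to Taxon 4 (autapomorphy; uninformative for grouping).
C7 (derived state '1') is shared by Taxon 4 and Taxon 6 — a synapomorphy uniting that clade.
Most parsimonious ingroup topology: (((Taxon 6,Taxon 4),(Taxon 3,(Taxon 9,Taxon 2))),Taxon 7).
The clade {Taxon 4, Taxon 6} is supported by C7: its derived state '1' occurs in exactly those taxa and in no other taxon (including the outgroup).

C7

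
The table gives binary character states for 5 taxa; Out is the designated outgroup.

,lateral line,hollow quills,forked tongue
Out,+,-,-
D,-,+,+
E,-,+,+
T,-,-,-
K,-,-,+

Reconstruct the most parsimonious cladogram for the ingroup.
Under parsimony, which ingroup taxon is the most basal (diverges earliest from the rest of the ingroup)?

T

Character polarity is set by the outgroup: the derived state is whichever differs from the outgroup's state, so for lateral line the derived state is '-', and for the remaining characters it is '+'.
All ingroup taxa share the derived state '-' for lateral line; it defines the ingroup but does not resolve relationships within it.
hollow quills: derived state '+' in D and E only — synapomorphy for {D, E}.
Only D, E, and K show the derived state '+' for forked tongue, supporting them as a clade.
Most parsimonious ingroup topology: (((D,E),K),T).
T is sister to the clade containing all other ingroup taxa, so it is the earliest-diverging (most basal) ingroup lineage.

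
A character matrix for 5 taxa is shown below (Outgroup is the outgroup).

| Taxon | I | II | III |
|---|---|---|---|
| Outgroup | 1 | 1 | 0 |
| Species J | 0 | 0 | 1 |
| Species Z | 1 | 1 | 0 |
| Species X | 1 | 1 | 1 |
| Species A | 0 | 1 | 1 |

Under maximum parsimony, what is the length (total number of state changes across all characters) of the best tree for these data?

3

Character polarity is set by the outgroup: the derived state is whichever differs from the outgroup's state, so for I, II the derived state is '0', and for the remaining characters it is '1'.
I (derived state '0') is shared by Species A and Species J — a synapomorphy uniting that clade.
II: derived state '0' in Species J only — an autapomorphy, so it tells us nothing about relationships among taxa.
III: derived state '1' in Species A, Species J, and Species X only — synapomorphy for {Species A, Species J, Species X}.
Most parsimonious ingroup topology: (((Species J,Species A),Species X),Species Z).
Changes per character on this tree: I: 1; II: 1; III: 1.
Total = 3.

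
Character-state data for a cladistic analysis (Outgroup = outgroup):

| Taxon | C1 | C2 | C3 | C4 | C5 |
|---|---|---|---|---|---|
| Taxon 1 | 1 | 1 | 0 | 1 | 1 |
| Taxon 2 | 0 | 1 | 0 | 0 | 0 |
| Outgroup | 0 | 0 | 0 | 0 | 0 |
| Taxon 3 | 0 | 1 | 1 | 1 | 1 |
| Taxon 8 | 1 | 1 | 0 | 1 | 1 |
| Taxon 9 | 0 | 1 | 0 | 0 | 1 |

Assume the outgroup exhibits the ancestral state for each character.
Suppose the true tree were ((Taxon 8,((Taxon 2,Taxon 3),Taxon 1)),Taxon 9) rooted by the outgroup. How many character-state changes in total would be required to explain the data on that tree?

Map each character onto ((Taxon 8,((Taxon 2,Taxon 3),Taxon 1)),Taxon 9) (rooted by Outgroup) and count the minimum state changes it requires (Fitch parsimony):
C1: 2; C2: 1; C3: 1; C4: 2; C5: 2.
Total tree length = 8.

8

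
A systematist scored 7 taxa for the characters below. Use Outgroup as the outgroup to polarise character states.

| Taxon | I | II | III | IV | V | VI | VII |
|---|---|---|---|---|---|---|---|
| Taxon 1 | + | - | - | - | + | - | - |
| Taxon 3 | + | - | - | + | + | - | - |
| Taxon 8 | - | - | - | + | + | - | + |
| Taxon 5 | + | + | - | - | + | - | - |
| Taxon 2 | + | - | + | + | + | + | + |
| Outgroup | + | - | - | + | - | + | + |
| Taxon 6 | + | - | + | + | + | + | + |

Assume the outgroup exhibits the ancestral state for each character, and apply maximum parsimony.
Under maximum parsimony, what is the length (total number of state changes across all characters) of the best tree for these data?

Character polarity is set by the outgroup: the derived state is whichever differs from the outgroup's state, so for I, IV, VI, VII the derived state is '-', and for the remaining characters it is '+'.
I (derived state '-') is unique to Taxon 8 (autapomorphy; uninformative for grouping).
II: derived state '+' in Taxon 5 only — an autapomorphy, so it tells us nothing about relationships among taxa.
III (derived state '+') is shared by Taxon 2 and Taxon 6 — a synapomorphy uniting that clade.
Only Taxon 1 and Taxon 5 show the derived state '-' for IV, supporting them as a clade.
All ingroup taxa share the derived state '+' for V; it defines the ingroup but does not resolve relationships within it.
VI (derived state '-') is shared by Taxon 1, Taxon 3, Taxon 5, and Taxon 8 — a synapomorphy uniting that clade.
Only Taxon 1, Taxon 3, and Taxon 5 show the derived state '-' for VII, supporting them as a clade.
Most parsimonious ingroup topology: ((Taxon 6,Taxon 2),(((Taxon 1,Taxon 5),Taxon 3),Taxon 8)).
Changes per character on this tree: I: 1; II: 1; III: 1; IV: 1; V: 1; VI: 1; VII: 1.
Total = 7.

7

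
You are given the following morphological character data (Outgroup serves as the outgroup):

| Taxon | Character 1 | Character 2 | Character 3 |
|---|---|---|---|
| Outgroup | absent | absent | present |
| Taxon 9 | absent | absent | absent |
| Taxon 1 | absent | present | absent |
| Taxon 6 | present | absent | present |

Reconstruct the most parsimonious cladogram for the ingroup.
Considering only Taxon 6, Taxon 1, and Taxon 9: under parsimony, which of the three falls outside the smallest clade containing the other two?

Taxon 6

Character polarity is set by the outgroup: the derived state is whichever differs from the outgroup's state, so for Character 3 the derived state is 'absent', and for the remaining characters it is 'present'.
Character 1 (derived state 'present') is unique to Taxon 6 (autapomorphy; uninformative for grouping).
Character 2: derived state 'present' in Taxon 1 only — an autapomorphy, so it tells us nothing about relationships among taxa.
Only Taxon 1 and Taxon 9 show the derived state 'absent' for Character 3, supporting them as a clade.
Most parsimonious ingroup topology: ((Taxon 9,Taxon 1),Taxon 6).
Taxon 9 and Taxon 1 share a more recent common ancestor with each other than either does with Taxon 6, so Taxon 6 is the least closely related of the three.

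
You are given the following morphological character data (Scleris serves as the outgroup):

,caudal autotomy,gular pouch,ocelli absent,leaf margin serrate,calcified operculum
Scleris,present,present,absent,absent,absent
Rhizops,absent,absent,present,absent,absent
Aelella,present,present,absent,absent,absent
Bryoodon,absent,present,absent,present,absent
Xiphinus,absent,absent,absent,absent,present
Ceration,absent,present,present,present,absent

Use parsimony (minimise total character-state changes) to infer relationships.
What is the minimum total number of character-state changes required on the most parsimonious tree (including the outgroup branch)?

6

Character polarity is set by the outgroup: the derived state is whichever differs from the outgroup's state, so for caudal autotomy, gular pouch the derived state is 'absent', and for the remaining characters it is 'present'.
Only Bryoodon, Ceration, Rhizops, and Xiphinus show the derived state 'absent' for caudal autotomy, supporting them as a clade.
gular pouch (derived state 'absent') is shared by Rhizops and Xiphinus — a synapomorphy uniting that clade.
ocelli absent (state 'present') occurs in Ceration and Rhizops but conflicts with the nesting implied by the other characters — most parsimoniously interpreted as homoplasy.
Only Bryoodon and Ceration show the derived state 'present' for leaf margin serrate, supporting them as a clade.
calcified operculum: derived state 'present' in Xiphinus only — an autapomorphy, so it tells us nothing about relationships among taxa.
Most parsimonious ingroup topology: (((Rhizops,Xiphinus),(Bryoodon,Ceration)),Aelella).
Changes per character on this tree: caudal autotomy: 1; gular pouch: 1; ocelli absent: 2; leaf margin serrate: 1; calcified operculum: 1.
Total = 6.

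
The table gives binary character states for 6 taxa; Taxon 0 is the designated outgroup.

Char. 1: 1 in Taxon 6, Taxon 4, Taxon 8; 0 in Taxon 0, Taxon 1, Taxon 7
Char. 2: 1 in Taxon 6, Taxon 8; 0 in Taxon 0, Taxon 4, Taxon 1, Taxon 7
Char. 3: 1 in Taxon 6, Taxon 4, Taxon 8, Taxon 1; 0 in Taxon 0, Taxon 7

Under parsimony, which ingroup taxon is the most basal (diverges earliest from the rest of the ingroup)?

Taxon 7

The outgroup has state '0' for every character, so '1' is the derived state throughout.
Only Taxon 4, Taxon 6, and Taxon 8 show the derived state '1' for Char. 1, supporting them as a clade.
Only Taxon 6 and Taxon 8 show the derived state '1' for Char. 2, supporting them as a clade.
Char. 3 (derived state '1') is shared by Taxon 1, Taxon 4, Taxon 6, and Taxon 8 — a synapomorphy uniting that clade.
Most parsimonious ingroup topology: ((((Taxon 6,Taxon 8),Taxon 4),Taxon 1),Taxon 7).
Taxon 7 is sister to the clade containing all other ingroup taxa, so it is the earliest-diverging (most basal) ingroup lineage.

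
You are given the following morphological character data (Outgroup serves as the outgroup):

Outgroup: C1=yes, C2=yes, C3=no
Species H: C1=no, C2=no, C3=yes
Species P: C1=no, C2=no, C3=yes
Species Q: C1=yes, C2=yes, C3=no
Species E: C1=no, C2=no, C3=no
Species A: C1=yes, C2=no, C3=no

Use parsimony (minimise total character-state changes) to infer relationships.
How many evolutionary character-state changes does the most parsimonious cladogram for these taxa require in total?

3

Character polarity is set by the outgroup: the derived state is whichever differs from the outgroup's state, so for C1, C2 the derived state is 'no', and for the remaining characters it is 'yes'.
Only Species E, Species H, and Species P show the derived state 'no' for C1, supporting them as a clade.
Only Species A, Species E, Species H, and Species P show the derived state 'no' for C2, supporting them as a clade.
Only Species H and Species P show the derived state 'yes' for C3, supporting them as a clade.
Most parsimonious ingroup topology: ((((Species H,Species P),Species E),Species A),Species Q).
Changes per character on this tree: C1: 1; C2: 1; C3: 1.
Total = 3.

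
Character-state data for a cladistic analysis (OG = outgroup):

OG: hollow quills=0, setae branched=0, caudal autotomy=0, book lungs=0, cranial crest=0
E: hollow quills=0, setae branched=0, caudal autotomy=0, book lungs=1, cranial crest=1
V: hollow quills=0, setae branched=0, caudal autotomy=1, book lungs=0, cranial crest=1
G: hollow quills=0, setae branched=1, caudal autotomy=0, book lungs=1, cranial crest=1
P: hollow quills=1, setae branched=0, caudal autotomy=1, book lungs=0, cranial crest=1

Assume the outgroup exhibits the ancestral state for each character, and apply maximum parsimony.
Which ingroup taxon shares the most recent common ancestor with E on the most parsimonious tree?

G

The outgroup has state '0' for every character, so '1' is the derived state throughout.
hollow quills: derived state '1' in P only — an autapomorphy, so it tells us nothing about relationships among taxa.
setae branched (derived state '1') is unique to G (autapomorphy; uninformative for grouping).
Only P and V show the derived state '1' for caudal autotomy, supporting them as a clade.
Only E and G show the derived state '1' for book lungs, supporting them as a clade.
cranial crest (derived state '1') is shared by all ingroup taxa — unites the whole ingroup.
Most parsimonious ingroup topology: ((E,G),(V,P)).
E and G form a cherry on this tree, so they are sister taxa.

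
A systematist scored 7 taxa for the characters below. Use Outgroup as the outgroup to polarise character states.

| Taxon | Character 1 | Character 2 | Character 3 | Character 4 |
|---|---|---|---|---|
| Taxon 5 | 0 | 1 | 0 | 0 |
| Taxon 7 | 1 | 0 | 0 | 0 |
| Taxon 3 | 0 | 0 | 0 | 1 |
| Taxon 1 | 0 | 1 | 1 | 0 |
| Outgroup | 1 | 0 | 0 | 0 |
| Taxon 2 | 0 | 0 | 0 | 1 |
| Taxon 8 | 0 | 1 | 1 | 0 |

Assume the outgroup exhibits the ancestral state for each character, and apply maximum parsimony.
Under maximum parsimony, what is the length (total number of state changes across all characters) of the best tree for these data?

4

Character polarity is set by the outgroup: the derived state is whichever differs from the outgroup's state, so for Character 1 the derived state is '0', and for the remaining characters it is '1'.
Character 1 (derived state '0') is shared by Taxon 1, Taxon 2, Taxon 3, Taxon 5, and Taxon 8 — a synapomorphy uniting that clade.
Character 2 (derived state '1') is shared by Taxon 1, Taxon 5, and Taxon 8 — a synapomorphy uniting that clade.
Character 3: derived state '1' in Taxon 1 and Taxon 8 only — synapomorphy for {Taxon 1, Taxon 8}.
Only Taxon 2 and Taxon 3 show the derived state '1' for Character 4, supporting them as a clade.
Most parsimonious ingroup topology: (((Taxon 2,Taxon 3),(Taxon 5,(Taxon 8,Taxon 1))),Taxon 7).
Changes per character on this tree: Character 1: 1; Character 2: 1; Character 3: 1; Character 4: 1.
Total = 4.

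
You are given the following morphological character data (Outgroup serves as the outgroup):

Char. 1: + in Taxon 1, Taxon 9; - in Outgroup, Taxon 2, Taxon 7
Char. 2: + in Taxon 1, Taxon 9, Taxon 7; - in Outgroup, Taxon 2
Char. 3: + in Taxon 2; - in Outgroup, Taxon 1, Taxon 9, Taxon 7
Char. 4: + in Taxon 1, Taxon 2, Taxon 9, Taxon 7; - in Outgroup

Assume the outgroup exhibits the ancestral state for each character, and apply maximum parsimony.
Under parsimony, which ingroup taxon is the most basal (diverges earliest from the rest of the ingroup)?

Taxon 2

The outgroup has state '-' for every character, so '+' is the derived state throughout.
Char. 1: derived state '+' in Taxon 1 and Taxon 9 only — synapomorphy for {Taxon 1, Taxon 9}.
Char. 2 (derived state '+') is shared by Taxon 1, Taxon 7, and Taxon 9 — a synapomorphy uniting that clade.
Char. 3: derived state '+' in Taxon 2 only — an autapomorphy, so it tells us nothing about relationships among taxa.
All ingroup taxa share the derived state '+' for Char. 4; it defines the ingroup but does not resolve relationships within it.
Most parsimonious ingroup topology: (((Taxon 1,Taxon 9),Taxon 7),Taxon 2).
Taxon 2 is sister to the clade containing all other ingroup taxa, so it is the earliest-diverging (most basal) ingroup lineage.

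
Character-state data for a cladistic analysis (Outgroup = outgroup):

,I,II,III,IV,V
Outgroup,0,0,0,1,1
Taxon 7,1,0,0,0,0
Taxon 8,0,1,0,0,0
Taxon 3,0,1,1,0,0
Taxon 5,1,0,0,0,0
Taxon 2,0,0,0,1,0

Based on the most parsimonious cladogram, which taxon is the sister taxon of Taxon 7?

Taxon 5

Character polarity is set by the outgroup: the derived state is whichever differs from the outgroup's state, so for IV, V the derived state is '0', and for the remaining characters it is '1'.
I (derived state '1') is shared by Taxon 5 and Taxon 7 — a synapomorphy uniting that clade.
II: derived state '1' in Taxon 3 and Taxon 8 only — synapomorphy for {Taxon 3, Taxon 8}.
III (derived state '1') is unique to Taxon 3 (autapomorphy; uninformative for grouping).
IV (derived state '0') is shared by Taxon 3, Taxon 5, Taxon 7, and Taxon 8 — a synapomorphy uniting that clade.
All ingroup taxa share the derived state '0' for V; it defines the ingroup but does not resolve relationships within it.
Most parsimonious ingroup topology: (((Taxon 7,Taxon 5),(Taxon 8,Taxon 3)),Taxon 2).
Taxon 7 and Taxon 5 form a cherry on this tree, so they are sister taxa.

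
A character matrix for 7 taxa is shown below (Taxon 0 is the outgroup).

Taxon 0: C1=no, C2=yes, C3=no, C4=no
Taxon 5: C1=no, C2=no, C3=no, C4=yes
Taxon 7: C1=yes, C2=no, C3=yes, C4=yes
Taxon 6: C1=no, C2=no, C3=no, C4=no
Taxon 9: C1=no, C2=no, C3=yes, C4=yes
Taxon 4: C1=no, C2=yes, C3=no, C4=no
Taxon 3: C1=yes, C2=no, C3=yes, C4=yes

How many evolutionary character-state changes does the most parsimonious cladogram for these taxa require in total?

4

Character polarity is set by the outgroup: the derived state is whichever differs from the outgroup's state, so for C2 the derived state is 'no', and for the remaining characters it is 'yes'.
C1 (derived state 'yes') is shared by Taxon 3 and Taxon 7 — a synapomorphy uniting that clade.
C2: derived state 'no' in Taxon 3, Taxon 5, Taxon 6, Taxon 7, and Taxon 9 only — synapomorphy for {Taxon 3, Taxon 5, Taxon 6, Taxon 7, Taxon 9}.
Only Taxon 3, Taxon 7, and Taxon 9 show the derived state 'yes' for C3, supporting them as a clade.
C4: derived state 'yes' in Taxon 3, Taxon 5, Taxon 7, and Taxon 9 only — synapomorphy for {Taxon 3, Taxon 5, Taxon 7, Taxon 9}.
Most parsimonious ingroup topology: (((Taxon 5,((Taxon 7,Taxon 3),Taxon 9)),Taxon 6),Taxon 4).
Changes per character on this tree: C1: 1; C2: 1; C3: 1; C4: 1.
Total = 4.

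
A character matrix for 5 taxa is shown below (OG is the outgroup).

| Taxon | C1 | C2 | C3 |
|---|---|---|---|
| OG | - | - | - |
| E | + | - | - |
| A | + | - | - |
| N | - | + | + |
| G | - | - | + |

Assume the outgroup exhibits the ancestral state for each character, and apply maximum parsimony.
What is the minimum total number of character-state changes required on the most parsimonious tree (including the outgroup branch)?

The outgroup has state '-' for every character, so '+' is the derived state throughout.
Only A and E show the derived state '+' for C1, supporting them as a clade.
C2 (derived state '+') is unique to N (autapomorphy; uninformative for grouping).
C3: derived state '+' in G and N only — synapomorphy for {G, N}.
Most parsimonious ingroup topology: ((E,A),(N,G)).
Changes per character on this tree: C1: 1; C2: 1; C3: 1.
Total = 3.

3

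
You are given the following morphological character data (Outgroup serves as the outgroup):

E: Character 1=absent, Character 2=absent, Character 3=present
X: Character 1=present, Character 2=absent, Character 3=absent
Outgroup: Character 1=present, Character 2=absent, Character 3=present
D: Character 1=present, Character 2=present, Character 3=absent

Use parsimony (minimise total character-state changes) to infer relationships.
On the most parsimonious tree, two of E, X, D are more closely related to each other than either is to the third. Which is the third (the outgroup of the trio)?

E

Character polarity is set by the outgroup: the derived state is whichever differs from the outgroup's state, so for Character 1, Character 3 the derived state is 'absent', and for the remaining characters it is 'present'.
Character 1: derived state 'absent' in E only — an autapomorphy, so it tells us nothing about relationships among taxa.
Character 2 (derived state 'present') is unique to D (autapomorphy; uninformative for grouping).
Only D and X show the derived state 'absent' for Character 3, supporting them as a clade.
Most parsimonious ingroup topology: (E,(D,X)).
X and D share a more recent common ancestor with each other than either does with E, so E is the least closely related of the three.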